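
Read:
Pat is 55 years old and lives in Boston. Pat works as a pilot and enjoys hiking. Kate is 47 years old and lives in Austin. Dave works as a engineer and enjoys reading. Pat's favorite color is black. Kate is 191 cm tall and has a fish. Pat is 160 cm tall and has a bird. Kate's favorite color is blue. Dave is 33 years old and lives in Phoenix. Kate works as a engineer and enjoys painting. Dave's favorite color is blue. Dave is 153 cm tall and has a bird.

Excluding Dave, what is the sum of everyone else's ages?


Sum (excluding Dave): 102

102


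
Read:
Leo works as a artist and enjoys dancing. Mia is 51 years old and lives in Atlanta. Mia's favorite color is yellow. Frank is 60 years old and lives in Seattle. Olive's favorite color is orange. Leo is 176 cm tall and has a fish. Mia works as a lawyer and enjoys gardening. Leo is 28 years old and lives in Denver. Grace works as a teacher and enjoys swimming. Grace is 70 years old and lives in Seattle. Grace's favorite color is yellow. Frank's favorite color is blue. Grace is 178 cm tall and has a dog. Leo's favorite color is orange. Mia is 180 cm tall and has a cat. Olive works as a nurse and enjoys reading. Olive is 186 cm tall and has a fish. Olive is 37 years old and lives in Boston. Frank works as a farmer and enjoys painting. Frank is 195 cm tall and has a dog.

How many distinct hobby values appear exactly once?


Unique hobby values: 5

5


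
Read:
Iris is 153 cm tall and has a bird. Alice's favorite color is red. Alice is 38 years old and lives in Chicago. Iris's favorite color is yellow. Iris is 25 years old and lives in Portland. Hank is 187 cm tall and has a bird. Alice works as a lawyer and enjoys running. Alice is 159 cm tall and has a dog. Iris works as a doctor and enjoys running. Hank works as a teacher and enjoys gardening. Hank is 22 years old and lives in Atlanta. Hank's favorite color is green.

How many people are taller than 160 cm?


Taller than 160: 1

1


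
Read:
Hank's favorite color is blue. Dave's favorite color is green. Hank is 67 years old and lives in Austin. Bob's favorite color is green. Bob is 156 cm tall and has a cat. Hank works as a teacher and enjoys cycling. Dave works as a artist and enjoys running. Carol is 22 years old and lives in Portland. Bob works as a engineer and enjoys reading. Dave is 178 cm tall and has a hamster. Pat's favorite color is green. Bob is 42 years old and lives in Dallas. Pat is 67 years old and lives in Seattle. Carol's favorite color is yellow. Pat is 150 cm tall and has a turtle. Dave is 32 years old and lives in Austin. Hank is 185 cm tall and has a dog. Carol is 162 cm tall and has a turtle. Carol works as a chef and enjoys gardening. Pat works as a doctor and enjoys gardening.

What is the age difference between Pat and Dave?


|67 - 32| = 35

35


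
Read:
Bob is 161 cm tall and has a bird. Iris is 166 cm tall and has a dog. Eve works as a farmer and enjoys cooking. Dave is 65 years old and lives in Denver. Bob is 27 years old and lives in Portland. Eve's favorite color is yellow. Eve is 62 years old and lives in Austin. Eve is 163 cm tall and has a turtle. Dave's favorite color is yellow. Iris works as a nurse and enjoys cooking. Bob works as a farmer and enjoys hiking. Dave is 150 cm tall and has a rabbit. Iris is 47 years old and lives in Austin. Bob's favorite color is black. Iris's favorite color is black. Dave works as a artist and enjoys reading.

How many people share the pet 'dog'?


Count: 1

1


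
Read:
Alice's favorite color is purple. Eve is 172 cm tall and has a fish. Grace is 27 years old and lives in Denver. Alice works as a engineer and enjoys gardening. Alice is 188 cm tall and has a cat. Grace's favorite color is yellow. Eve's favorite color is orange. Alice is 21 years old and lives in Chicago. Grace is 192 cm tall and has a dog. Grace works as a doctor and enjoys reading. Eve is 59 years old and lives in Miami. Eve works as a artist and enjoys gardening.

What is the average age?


Sum=107, n=3, avg=35.67

35.67


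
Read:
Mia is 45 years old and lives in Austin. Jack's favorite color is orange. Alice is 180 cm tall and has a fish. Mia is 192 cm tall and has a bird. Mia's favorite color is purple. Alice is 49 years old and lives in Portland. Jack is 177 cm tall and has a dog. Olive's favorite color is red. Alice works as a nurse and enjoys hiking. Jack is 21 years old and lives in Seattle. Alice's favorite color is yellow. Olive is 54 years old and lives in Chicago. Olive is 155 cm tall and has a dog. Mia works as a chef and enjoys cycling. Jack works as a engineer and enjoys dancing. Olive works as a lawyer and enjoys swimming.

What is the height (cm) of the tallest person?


Tallest: Mia at 192 cm

192


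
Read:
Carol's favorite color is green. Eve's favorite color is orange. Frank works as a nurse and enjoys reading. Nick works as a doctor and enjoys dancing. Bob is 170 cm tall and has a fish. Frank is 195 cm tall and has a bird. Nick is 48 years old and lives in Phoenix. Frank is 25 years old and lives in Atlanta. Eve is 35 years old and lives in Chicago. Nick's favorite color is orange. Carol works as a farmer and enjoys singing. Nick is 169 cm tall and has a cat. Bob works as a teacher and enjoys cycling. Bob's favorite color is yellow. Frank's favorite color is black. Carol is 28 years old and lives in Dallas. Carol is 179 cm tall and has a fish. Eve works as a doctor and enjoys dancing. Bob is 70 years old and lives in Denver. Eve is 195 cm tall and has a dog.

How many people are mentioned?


People: Frank, Eve, Bob, Nick, Carol. Count = 5

5


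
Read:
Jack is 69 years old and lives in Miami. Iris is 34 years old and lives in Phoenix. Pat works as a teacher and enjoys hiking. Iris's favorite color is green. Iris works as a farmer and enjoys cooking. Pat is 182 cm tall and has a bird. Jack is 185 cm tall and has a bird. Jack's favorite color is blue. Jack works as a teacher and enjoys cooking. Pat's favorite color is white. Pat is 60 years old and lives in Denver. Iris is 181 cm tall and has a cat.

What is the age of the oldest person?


Oldest: Jack at 69

69


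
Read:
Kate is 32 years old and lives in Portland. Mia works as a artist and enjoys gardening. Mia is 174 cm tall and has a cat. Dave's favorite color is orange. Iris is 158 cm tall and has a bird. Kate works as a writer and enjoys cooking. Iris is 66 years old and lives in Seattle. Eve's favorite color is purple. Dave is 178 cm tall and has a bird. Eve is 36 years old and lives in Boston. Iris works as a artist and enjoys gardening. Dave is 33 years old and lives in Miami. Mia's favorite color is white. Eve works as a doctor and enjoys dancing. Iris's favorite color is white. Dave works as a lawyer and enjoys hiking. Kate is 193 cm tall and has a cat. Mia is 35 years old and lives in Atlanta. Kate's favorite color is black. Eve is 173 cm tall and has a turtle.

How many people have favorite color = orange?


Count: 1

1


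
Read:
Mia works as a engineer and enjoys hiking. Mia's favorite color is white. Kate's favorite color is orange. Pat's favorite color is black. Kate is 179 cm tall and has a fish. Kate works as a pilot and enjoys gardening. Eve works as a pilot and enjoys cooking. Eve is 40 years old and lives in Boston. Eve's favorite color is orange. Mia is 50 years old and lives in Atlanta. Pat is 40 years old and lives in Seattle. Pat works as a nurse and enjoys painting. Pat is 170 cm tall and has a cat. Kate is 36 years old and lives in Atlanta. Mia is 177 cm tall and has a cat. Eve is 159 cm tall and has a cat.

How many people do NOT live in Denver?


Not in Denver: 4

4


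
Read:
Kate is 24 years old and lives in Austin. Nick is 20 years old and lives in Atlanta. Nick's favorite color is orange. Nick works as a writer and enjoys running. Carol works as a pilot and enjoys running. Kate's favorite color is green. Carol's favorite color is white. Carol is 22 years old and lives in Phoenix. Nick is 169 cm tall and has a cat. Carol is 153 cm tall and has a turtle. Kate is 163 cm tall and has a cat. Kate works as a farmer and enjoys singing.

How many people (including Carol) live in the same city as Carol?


Carol lives in Phoenix. Count = 1

1


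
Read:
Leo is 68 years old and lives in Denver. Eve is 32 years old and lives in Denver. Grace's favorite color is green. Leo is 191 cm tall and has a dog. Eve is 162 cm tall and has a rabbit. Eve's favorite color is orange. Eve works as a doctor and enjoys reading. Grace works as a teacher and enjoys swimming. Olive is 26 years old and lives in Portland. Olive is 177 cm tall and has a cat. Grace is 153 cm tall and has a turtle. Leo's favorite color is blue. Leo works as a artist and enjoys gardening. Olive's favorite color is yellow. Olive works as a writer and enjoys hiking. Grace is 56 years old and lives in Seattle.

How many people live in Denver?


Count in Denver: 2

2


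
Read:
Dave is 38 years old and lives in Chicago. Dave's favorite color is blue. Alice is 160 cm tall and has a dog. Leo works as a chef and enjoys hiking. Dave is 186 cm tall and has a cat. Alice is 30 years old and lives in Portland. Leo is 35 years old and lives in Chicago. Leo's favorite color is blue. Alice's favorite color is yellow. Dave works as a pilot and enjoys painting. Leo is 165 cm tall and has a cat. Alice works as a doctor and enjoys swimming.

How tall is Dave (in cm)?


Dave is 186 cm tall

186


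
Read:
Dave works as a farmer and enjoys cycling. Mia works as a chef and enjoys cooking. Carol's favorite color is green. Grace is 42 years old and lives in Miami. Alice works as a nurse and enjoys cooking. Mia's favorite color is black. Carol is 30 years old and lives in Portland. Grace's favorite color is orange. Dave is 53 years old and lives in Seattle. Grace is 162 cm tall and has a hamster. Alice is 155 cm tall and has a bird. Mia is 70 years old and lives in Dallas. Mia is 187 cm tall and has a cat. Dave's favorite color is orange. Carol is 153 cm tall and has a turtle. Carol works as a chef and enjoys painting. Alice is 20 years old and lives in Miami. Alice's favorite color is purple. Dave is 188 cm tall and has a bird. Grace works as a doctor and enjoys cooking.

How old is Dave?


Dave is 53 years old

53


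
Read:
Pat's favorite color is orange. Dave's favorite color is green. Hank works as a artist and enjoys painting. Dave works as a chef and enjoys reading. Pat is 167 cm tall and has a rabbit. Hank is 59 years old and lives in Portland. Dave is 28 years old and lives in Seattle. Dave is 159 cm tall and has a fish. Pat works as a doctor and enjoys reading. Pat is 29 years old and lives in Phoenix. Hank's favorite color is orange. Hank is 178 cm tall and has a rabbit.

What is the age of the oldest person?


Oldest: Hank at 59

59


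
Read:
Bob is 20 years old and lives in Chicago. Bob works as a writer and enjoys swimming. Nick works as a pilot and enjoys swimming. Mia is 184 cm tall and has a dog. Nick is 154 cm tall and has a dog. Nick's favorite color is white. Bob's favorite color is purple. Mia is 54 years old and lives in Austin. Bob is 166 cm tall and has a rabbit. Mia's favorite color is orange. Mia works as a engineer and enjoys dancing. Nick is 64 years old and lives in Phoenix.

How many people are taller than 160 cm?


Taller than 160: 2

2


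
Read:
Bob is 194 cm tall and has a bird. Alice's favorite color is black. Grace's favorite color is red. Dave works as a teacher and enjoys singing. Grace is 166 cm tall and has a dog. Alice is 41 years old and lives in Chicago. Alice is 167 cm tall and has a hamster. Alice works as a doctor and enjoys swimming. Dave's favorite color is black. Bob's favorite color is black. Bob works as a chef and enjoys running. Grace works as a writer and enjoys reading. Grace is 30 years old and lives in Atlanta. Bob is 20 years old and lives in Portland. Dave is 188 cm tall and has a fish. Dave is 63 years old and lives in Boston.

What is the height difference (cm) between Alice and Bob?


|167 - 194| = 27

27


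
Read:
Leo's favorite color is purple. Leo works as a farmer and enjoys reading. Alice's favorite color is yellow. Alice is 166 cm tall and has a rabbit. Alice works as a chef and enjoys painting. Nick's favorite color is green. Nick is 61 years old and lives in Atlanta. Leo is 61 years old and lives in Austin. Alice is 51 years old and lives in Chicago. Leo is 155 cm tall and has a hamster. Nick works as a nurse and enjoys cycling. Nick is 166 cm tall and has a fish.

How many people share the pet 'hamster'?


Count: 1

1


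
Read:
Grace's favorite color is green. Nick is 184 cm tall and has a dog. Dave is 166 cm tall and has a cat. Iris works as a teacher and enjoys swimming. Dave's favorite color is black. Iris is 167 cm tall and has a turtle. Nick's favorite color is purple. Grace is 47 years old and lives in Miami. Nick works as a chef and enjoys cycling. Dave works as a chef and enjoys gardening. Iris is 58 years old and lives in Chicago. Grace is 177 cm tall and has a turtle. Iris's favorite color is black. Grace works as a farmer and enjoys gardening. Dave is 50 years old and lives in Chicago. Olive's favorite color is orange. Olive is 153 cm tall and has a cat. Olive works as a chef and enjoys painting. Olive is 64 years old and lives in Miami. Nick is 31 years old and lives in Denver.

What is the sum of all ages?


50+47+64+58+31 = 250

250


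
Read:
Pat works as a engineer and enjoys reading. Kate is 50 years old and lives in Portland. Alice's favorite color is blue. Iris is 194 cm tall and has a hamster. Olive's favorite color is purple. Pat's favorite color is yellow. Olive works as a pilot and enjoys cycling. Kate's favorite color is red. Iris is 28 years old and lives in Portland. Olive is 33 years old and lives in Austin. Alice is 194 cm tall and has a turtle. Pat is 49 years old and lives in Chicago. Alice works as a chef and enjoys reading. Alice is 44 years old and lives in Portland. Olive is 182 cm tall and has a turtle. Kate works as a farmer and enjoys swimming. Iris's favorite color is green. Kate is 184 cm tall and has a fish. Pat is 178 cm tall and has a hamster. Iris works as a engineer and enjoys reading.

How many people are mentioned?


People: Olive, Kate, Pat, Alice, Iris. Count = 5

5


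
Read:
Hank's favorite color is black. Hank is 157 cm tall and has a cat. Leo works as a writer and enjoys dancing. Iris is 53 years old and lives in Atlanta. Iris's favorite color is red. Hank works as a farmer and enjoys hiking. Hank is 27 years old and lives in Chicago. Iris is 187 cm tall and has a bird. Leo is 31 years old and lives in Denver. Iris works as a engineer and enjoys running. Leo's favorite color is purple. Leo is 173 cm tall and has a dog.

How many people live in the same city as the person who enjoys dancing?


Person with hobby dancing is Leo, city Denver. Count = 1

1


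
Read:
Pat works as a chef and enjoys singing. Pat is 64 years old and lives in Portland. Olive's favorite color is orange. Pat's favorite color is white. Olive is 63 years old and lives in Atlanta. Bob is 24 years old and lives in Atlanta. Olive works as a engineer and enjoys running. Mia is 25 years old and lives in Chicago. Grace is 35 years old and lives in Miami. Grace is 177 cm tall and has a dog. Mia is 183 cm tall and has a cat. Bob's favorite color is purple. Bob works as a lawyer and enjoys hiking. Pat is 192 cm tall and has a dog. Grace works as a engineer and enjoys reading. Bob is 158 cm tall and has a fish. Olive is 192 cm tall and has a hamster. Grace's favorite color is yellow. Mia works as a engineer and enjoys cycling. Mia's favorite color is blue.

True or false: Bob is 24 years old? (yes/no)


Bob is actually 24. yes

yes


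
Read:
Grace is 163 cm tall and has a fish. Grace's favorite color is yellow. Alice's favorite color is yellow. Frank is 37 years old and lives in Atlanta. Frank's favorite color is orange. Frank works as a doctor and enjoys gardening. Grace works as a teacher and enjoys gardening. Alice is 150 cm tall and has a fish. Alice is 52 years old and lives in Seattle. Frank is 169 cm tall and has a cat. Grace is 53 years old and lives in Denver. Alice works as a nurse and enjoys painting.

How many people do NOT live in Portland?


Not in Portland: 3

3


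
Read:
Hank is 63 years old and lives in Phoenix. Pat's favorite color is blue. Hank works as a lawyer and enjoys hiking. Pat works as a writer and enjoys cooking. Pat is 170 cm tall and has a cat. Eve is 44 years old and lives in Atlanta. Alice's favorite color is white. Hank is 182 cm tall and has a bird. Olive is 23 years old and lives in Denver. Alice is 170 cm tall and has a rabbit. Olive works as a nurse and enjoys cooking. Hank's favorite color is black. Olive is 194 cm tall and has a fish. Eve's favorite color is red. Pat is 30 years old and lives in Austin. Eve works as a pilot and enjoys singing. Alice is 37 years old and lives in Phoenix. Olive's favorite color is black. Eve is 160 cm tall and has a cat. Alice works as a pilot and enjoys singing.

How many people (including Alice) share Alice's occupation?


Alice is a pilot. Count = 2

2


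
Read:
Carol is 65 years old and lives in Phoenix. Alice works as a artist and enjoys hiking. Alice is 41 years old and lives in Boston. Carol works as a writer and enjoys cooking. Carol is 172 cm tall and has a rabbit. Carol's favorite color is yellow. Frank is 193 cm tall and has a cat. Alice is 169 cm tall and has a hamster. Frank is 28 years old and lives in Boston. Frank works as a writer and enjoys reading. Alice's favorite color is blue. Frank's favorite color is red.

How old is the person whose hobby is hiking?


Person with hobby=hiking is Alice, age 41

41


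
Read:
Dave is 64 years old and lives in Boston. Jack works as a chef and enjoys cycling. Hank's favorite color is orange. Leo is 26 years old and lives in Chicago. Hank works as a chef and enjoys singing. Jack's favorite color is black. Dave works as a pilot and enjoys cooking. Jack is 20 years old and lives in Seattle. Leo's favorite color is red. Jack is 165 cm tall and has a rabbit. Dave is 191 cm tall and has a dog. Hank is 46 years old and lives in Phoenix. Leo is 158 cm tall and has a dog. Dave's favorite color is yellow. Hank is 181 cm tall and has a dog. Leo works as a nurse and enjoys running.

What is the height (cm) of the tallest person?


Tallest: Dave at 191 cm

191


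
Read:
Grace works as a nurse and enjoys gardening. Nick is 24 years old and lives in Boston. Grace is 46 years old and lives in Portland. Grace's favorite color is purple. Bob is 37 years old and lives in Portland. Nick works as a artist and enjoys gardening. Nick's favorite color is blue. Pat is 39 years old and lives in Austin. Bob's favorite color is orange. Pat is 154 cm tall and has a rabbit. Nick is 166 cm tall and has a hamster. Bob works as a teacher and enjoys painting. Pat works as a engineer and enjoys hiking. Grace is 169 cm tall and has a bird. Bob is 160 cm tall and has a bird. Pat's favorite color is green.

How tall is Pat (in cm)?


Pat is 154 cm tall

154


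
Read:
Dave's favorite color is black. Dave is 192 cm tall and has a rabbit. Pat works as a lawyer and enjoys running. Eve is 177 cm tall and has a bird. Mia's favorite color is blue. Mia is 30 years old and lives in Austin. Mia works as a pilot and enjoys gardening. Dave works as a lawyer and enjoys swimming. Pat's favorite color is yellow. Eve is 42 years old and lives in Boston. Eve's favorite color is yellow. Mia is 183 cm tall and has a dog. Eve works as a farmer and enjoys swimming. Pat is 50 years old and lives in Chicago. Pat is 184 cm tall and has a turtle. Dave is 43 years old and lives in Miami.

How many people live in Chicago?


Count in Chicago: 1

1


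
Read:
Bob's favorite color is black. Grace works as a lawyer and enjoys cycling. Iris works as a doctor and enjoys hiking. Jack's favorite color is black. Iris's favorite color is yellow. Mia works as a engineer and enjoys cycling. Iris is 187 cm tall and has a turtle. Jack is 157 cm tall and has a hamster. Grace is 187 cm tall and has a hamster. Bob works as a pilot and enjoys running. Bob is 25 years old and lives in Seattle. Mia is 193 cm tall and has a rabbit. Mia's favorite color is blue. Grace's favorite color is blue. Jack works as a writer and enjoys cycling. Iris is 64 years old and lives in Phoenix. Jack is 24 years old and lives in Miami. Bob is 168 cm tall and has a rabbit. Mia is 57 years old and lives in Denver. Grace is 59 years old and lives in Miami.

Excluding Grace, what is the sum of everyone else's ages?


Sum (excluding Grace): 170

170


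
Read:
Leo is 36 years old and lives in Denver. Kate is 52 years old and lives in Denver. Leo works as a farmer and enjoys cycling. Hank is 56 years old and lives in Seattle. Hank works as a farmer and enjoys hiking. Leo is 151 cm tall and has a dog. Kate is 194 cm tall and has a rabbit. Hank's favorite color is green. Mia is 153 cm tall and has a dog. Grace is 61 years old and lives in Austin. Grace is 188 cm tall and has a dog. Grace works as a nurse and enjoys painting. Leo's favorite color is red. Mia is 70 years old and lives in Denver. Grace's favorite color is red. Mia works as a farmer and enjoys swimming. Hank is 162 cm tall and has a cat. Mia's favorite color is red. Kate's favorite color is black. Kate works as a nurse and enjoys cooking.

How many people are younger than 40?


Filter: 1

1


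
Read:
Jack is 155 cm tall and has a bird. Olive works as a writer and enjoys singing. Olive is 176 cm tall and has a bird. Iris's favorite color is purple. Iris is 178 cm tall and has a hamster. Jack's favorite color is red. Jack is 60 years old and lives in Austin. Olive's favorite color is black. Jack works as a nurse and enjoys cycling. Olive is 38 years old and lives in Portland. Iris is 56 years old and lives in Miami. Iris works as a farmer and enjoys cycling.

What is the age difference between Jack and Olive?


|60 - 38| = 22

22


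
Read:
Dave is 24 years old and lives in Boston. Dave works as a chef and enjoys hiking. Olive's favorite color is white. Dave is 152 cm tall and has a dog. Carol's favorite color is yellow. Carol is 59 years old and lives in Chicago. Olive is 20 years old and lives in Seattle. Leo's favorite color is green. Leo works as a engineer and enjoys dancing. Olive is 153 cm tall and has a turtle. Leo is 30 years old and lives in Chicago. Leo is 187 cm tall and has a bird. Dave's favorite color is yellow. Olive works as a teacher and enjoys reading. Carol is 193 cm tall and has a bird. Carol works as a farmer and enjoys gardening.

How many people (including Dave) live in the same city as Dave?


Dave lives in Boston. Count = 1

1


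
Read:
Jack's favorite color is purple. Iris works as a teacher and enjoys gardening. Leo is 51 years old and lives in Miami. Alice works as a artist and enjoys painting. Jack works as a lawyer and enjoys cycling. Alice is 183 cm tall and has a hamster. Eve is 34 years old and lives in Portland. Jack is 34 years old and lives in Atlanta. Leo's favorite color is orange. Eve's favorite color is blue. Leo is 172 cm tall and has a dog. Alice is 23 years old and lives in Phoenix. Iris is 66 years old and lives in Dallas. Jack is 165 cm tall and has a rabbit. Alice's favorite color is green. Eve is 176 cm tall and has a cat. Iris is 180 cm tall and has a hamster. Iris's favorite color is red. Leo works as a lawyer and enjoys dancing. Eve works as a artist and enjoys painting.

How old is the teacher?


The teacher is Iris, age 66

66


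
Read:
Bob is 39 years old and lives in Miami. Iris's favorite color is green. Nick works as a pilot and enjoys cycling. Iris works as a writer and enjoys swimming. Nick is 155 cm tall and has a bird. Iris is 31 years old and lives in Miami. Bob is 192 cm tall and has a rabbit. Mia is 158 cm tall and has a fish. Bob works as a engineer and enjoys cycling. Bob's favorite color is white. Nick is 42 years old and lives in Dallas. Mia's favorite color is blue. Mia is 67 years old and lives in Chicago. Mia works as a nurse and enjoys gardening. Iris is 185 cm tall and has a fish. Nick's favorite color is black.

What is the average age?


Sum=179, n=4, avg=44.75

44.75


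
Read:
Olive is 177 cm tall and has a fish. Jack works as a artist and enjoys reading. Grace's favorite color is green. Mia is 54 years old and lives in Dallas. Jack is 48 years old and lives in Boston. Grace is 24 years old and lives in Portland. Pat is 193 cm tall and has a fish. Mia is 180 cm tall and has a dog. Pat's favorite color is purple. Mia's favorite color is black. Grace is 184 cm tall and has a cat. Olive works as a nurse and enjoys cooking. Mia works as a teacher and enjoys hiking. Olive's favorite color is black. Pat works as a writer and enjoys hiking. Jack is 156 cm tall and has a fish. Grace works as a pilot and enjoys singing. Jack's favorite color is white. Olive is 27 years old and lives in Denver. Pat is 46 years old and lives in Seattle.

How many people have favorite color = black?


Count: 2

2


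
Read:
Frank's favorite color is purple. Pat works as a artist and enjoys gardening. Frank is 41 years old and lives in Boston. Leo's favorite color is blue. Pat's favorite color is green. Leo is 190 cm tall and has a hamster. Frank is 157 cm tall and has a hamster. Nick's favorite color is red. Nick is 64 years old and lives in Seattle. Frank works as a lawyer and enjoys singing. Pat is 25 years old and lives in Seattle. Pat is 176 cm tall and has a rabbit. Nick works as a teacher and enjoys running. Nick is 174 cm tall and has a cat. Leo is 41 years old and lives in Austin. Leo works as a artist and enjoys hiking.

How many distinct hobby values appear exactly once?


Unique hobby values: 4

4


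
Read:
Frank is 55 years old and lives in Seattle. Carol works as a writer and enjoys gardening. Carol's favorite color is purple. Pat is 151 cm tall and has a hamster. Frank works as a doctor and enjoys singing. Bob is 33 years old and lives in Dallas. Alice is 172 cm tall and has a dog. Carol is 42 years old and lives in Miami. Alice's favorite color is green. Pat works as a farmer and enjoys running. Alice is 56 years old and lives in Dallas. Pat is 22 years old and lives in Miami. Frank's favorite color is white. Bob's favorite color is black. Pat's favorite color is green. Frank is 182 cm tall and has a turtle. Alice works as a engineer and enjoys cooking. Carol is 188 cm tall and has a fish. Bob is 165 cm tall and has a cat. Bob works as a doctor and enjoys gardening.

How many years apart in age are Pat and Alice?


22 vs 56, diff = 34

34


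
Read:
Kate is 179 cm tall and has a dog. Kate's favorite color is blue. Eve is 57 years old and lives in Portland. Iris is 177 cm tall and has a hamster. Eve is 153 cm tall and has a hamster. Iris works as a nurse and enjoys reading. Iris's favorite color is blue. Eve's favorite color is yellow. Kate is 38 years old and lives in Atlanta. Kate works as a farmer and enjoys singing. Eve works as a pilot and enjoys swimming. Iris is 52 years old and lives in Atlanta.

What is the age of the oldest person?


Oldest: Eve at 57

57


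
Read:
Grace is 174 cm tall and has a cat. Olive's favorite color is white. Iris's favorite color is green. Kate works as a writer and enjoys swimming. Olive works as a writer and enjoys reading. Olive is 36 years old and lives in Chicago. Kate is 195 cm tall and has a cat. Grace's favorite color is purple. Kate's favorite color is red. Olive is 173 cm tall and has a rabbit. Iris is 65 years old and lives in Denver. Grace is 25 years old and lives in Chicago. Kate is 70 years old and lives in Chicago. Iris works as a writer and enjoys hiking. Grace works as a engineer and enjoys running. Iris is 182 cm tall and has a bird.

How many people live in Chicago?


Count in Chicago: 3

3


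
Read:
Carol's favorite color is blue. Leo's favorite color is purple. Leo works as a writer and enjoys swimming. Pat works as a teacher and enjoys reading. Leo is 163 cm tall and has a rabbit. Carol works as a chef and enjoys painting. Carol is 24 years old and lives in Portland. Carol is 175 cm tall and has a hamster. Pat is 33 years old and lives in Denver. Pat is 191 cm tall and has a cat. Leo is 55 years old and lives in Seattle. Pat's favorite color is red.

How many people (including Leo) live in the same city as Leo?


Leo lives in Seattle. Count = 1

1


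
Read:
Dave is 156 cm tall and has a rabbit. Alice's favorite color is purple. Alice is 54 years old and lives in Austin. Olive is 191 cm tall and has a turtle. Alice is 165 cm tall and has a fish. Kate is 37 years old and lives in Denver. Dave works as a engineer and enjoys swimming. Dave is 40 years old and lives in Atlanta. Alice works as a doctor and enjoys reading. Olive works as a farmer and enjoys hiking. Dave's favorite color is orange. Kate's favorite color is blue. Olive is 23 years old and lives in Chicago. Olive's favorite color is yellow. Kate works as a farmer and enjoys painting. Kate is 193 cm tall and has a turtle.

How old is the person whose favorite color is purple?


Person with favorite color=purple is Alice, age 54

54


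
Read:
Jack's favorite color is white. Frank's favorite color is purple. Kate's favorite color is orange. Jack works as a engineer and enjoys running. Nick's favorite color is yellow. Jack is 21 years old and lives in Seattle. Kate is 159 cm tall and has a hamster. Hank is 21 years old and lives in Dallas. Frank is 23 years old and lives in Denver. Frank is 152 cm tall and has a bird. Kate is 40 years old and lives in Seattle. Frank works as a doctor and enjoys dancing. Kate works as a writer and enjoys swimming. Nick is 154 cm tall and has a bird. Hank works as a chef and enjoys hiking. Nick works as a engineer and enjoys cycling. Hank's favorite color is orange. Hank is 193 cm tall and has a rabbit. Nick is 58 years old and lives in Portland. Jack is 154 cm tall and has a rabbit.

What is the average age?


Sum=163, n=5, avg=32.6

32.6


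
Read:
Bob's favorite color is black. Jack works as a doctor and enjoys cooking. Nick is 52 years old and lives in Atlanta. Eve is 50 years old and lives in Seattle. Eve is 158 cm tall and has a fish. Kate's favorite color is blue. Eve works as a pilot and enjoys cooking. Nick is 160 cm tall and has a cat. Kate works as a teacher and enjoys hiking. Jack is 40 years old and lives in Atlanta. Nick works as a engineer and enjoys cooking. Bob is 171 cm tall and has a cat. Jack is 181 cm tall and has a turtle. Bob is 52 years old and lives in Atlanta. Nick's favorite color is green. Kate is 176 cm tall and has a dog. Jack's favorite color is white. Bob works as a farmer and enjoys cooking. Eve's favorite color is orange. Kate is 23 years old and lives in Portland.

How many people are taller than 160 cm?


Taller than 160: 3

3


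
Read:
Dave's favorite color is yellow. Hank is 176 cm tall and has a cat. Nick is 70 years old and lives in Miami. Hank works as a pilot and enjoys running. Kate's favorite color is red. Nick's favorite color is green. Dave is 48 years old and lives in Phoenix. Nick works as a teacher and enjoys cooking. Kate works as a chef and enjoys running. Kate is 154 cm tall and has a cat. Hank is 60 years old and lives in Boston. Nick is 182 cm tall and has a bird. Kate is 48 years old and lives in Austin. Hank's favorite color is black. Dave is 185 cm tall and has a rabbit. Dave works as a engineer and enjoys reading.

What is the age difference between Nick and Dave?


|70 - 48| = 22

22


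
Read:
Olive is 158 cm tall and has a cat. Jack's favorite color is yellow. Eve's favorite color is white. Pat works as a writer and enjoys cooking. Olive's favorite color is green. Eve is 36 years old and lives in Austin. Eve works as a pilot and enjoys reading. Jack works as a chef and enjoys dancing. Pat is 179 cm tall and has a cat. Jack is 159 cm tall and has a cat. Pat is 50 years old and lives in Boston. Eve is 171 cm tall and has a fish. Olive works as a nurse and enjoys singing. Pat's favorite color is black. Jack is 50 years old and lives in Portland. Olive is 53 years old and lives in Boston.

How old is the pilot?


The pilot is Eve, age 36

36


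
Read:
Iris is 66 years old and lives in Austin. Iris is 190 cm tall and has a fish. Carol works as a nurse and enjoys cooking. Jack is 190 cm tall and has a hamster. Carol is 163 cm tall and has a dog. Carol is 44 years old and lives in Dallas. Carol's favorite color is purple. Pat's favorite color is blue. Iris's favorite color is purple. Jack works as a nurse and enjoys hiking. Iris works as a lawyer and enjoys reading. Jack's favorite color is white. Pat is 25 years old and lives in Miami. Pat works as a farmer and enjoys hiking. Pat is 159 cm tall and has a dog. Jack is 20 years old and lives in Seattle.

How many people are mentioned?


People: Pat, Iris, Carol, Jack. Count = 4

4


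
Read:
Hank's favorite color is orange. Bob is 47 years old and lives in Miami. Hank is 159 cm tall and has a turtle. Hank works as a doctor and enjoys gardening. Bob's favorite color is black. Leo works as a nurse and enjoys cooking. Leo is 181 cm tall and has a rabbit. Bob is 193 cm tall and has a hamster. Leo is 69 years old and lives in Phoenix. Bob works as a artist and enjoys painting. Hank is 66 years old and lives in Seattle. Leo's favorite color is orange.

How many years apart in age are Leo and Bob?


69 vs 47, diff = 22

22


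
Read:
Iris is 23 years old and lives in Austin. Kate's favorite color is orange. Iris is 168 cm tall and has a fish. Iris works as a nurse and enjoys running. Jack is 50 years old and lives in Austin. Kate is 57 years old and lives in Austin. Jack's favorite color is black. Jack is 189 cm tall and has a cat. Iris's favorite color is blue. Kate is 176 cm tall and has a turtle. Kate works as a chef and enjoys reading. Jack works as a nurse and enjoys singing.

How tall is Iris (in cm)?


Iris is 168 cm tall

168


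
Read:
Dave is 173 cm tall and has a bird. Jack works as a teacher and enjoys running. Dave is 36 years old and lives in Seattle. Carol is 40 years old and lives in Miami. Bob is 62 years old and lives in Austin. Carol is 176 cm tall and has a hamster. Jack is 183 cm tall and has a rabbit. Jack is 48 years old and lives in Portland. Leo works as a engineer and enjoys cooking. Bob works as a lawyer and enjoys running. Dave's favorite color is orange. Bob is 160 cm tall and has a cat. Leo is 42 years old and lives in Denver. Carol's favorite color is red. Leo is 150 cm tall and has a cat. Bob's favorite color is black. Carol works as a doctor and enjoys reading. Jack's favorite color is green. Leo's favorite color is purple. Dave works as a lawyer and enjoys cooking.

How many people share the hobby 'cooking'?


Count: 2

2


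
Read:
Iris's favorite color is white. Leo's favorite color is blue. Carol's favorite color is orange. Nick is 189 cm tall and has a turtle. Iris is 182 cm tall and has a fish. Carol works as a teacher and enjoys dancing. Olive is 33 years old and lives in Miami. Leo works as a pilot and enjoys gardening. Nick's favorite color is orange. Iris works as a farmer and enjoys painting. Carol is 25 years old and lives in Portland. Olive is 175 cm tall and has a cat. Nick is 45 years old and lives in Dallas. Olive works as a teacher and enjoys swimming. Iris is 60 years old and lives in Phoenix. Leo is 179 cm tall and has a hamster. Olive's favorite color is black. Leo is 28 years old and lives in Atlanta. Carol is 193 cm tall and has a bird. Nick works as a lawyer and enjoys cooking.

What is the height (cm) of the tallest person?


Tallest: Carol at 193 cm

193


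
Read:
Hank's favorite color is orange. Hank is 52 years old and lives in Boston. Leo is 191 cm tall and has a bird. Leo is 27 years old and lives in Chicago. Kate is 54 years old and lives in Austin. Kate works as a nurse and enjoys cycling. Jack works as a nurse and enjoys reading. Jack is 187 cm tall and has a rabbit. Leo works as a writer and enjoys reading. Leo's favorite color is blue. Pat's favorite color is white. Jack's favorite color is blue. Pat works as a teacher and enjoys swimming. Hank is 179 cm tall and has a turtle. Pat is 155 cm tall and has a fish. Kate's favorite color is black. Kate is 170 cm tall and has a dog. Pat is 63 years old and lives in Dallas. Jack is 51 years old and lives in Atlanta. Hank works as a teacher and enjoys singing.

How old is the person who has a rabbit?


Person with rabbit is Jack, age 51

51


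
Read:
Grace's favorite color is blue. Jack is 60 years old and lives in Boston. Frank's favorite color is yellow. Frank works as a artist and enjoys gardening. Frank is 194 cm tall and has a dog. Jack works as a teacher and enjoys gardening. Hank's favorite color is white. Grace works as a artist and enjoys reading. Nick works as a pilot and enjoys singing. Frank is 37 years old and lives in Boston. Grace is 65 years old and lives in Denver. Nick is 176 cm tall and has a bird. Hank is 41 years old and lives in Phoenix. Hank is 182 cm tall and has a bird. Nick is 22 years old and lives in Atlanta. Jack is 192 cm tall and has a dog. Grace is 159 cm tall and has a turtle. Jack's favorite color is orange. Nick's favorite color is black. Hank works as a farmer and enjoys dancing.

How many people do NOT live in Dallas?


Not in Dallas: 5

5


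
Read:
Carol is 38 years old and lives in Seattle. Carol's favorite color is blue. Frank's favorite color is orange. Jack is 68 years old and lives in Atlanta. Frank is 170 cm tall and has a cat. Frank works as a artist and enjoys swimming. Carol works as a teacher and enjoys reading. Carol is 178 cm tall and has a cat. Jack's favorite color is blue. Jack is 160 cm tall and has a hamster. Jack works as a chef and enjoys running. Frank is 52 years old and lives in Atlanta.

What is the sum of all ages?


68+38+52 = 158

158


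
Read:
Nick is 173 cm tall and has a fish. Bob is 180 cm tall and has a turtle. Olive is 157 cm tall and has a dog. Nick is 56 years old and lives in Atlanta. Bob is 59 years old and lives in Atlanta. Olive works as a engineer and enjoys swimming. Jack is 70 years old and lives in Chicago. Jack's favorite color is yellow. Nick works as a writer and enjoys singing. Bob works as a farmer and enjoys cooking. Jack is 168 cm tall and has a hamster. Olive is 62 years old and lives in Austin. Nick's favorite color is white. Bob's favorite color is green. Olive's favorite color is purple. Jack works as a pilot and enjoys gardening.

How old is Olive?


Olive is 62 years old

62


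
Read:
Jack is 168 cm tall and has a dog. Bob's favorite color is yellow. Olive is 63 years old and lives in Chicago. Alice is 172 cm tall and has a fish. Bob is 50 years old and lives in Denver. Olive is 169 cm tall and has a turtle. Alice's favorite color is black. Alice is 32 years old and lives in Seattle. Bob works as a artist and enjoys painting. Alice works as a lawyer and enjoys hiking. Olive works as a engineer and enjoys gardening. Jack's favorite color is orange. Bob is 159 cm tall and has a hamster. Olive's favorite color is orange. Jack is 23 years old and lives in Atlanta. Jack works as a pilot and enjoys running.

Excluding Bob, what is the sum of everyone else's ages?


Sum (excluding Bob): 118

118


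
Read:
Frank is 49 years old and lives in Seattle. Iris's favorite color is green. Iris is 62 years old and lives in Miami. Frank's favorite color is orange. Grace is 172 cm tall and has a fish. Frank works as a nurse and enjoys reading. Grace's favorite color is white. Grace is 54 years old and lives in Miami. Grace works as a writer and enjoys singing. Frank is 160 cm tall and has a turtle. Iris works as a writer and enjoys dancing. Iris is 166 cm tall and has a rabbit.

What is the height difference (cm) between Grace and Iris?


|172 - 166| = 6

6


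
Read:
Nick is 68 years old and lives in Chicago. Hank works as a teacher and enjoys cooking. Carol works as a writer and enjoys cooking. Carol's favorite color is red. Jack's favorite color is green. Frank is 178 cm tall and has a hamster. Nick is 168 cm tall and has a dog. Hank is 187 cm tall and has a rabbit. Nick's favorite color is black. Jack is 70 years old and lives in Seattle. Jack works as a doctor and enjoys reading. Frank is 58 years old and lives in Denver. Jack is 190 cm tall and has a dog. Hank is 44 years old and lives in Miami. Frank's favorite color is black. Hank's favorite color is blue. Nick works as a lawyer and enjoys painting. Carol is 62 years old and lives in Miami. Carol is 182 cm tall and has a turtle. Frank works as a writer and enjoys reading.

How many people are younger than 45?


Filter: 1

1
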